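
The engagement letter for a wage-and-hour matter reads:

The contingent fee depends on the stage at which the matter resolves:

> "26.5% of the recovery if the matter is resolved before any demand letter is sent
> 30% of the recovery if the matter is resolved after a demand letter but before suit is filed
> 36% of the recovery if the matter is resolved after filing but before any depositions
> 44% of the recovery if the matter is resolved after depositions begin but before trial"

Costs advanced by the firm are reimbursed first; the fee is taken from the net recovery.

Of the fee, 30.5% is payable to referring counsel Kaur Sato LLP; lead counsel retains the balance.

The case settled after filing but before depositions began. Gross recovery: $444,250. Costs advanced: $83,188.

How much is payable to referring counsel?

$39,644.61

Fee base (net of costs): $444,250 − $83,188 = $361,062
The matter settled after filing but before depositions began, so the 36% rate applies.
$361,062 × 36% = $129,982.32
Referral share: 30.5% of $129,982.32 = $39,644.61; lead counsel retains $129,982.32 − $39,644.61 = $90,337.71.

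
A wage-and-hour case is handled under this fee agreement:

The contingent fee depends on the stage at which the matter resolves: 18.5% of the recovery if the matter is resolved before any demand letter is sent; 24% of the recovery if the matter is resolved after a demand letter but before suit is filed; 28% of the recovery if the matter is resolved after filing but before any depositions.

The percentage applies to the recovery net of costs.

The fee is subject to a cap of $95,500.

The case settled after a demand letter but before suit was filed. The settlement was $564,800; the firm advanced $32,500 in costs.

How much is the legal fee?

Fee base (net of costs): $564,800 − $32,500 = $532,300
The matter settled after a demand letter but before suit was filed, so the 24% rate applies.
$532,300 × 24% = $127,752.00
$127,752.00 exceeds the $95,500 cap, so the fee is capped at $95,500.00.

$95,500.00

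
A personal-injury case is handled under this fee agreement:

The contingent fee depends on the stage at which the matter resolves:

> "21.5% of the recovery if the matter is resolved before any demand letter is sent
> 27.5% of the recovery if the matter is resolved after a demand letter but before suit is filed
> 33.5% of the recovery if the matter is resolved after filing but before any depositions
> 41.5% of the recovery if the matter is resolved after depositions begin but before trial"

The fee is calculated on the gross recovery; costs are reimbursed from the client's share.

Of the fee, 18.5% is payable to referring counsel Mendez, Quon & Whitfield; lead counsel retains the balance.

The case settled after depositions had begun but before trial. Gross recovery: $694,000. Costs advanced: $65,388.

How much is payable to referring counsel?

$53,281.85

Fee base is the gross recovery, $694,000; costs are reimbursed separately.
The matter settled after depositions had begun but before trial, so the 41.5% rate applies.
$694,000 × 41.5% = $288,010.00
Referral share: 18.5% of $288,010.00 = $53,281.85; lead counsel retains $288,010.00 − $53,281.85 = $234,728.15.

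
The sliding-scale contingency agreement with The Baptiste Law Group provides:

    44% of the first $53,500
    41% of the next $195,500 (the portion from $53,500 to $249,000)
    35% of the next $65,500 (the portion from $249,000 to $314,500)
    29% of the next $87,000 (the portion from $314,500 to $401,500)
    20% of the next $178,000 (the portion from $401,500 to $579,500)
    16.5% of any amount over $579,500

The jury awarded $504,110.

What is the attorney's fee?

First $53,500 at 44% = $23,540.00
Next $195,500 at 41% = $80,155.00
Next $65,500 at 35% = $22,925.00
Next $87,000 at 29% = $25,230.00
Remaining $102,610 at 20% = $20,522.00
Fee: $23,540.00 + $80,155.00 + $22,925.00 + $25,230.00 + $20,522.00 = $172,372.00

$172,372.00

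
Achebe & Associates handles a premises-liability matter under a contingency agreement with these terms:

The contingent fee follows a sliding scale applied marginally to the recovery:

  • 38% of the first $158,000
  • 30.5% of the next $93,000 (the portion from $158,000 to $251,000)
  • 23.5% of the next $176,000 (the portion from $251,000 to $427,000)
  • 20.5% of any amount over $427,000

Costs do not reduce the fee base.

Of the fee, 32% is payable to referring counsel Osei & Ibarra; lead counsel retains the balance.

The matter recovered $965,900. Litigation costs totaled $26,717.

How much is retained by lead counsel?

Fee base is the gross recovery, $965,900; costs are reimbursed separately.
First $158,000 at 38% = $60,040.00
Next $93,000 at 30.5% = $28,365.00
Next $176,000 at 23.5% = $41,360.00
Remaining $538,900 at 20.5% = $110,474.50
Fee: $60,040.00 + $28,365.00 + $41,360.00 + $110,474.50 = $240,239.50
Referral share: 32% of $240,239.50 = $76,876.64; lead counsel retains $240,239.50 − $76,876.64 = $163,362.86.

$163,362.86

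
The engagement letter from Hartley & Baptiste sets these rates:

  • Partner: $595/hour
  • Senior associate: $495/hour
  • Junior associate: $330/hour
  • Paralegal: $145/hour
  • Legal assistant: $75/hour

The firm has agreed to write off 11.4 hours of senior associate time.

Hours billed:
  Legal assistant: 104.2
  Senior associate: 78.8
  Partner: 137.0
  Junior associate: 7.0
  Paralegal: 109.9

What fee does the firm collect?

$140,938.50

Partner: 137.0 × $595 = $81,515.00
Senior associate: 78.8 × $495 = $39,006.00
Junior associate: 7.0 × $330 = $2,310.00
Paralegal: 109.9 × $145 = $15,935.50
Legal assistant: 104.2 × $75 = $7,815.00
Subtotal: $146,581.50
Write-off: 11.4 × $495 = $5,643.00
Total: $146,581.50 − $5,643.00 = $140,938.50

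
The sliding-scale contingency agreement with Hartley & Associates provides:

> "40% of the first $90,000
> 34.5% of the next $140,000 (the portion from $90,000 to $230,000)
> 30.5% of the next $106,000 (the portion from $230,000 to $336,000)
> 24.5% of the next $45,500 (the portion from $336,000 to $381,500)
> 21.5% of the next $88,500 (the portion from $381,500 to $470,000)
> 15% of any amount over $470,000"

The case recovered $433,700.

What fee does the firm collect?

$139,000.50

First $90,000 at 40% = $36,000.00
Next $140,000 at 34.5% = $48,300.00
Next $106,000 at 30.5% = $32,330.00
Next $45,500 at 24.5% = $11,147.50
Remaining $52,200 at 21.5% = $11,223.00
Fee: $36,000.00 + $48,300.00 + $32,330.00 + $11,147.50 + $11,223.00 = $139,000.50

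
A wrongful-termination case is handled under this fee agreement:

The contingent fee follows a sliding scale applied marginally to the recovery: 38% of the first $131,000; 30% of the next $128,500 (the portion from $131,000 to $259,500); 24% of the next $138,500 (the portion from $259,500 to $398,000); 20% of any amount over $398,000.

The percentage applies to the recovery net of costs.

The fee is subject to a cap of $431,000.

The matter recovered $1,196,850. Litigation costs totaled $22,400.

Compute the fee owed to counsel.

$276,860.00

Fee base (net of costs): $1,196,850 − $22,400 = $1,174,450
First $131,000 at 38% = $49,780.00
Next $128,500 at 30% = $38,550.00
Next $138,500 at 24% = $33,240.00
Remaining $776,450 at 20% = $155,290.00
Fee: $49,780.00 + $38,550.00 + $33,240.00 + $155,290.00 = $276,860.00
$276,860.00 is under the $431,000 cap.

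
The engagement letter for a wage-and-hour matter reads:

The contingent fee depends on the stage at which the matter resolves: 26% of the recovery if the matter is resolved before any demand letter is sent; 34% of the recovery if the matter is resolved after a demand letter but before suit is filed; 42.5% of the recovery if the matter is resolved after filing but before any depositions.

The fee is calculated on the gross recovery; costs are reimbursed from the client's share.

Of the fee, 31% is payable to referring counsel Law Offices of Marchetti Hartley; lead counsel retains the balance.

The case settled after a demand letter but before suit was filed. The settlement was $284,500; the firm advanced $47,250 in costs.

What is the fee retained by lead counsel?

$66,743.70

Fee base is the gross recovery, $284,500; costs are reimbursed separately.
The matter settled after a demand letter but before suit was filed, so the 34% rate applies.
$284,500 × 34% = $96,730.00
Referral share: 31% of $96,730.00 = $29,986.30; lead counsel retains $96,730.00 − $29,986.30 = $66,743.70.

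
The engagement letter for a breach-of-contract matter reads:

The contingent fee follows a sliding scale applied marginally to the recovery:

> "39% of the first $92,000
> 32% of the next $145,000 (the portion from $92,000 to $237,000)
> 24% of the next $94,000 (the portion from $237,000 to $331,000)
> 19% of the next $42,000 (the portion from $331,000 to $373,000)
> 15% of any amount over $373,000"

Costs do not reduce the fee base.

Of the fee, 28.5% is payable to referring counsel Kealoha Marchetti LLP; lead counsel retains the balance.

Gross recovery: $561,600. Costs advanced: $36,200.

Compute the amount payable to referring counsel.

$40,216.35

Fee base is the gross recovery, $561,600; costs are reimbursed separately.
First $92,000 at 39% = $35,880.00
Next $145,000 at 32% = $46,400.00
Next $94,000 at 24% = $22,560.00
Next $42,000 at 19% = $7,980.00
Remaining $188,600 at 15% = $28,290.00
Fee: $35,880.00 + $46,400.00 + $22,560.00 + $7,980.00 + $28,290.00 = $141,110.00
Referral share: 28.5% of $141,110.00 = $40,216.35; lead counsel retains $141,110.00 − $40,216.35 = $100,893.65.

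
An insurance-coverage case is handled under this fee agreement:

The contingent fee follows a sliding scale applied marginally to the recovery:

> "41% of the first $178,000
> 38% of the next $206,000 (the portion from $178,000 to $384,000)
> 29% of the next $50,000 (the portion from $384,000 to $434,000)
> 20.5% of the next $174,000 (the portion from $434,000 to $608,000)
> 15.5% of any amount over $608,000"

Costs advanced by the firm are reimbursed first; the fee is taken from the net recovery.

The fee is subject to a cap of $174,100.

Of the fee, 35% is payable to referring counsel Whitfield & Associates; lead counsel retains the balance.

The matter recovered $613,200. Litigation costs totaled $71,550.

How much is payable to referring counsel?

Fee base (net of costs): $613,200 − $71,550 = $541,650
First $178,000 at 41% = $72,980.00
Next $206,000 at 38% = $78,280.00
Next $50,000 at 29% = $14,500.00
Remaining $107,650 at 20.5% = $22,068.25
Fee: $72,980.00 + $78,280.00 + $14,500.00 + $22,068.25 = $187,828.25
$187,828.25 exceeds the $174,100 cap, so the fee is capped at $174,100.00.
Referral share: 35% of $174,100.00 = $60,935.00; lead counsel retains $174,100.00 − $60,935.00 = $113,165.00.

$60,935.00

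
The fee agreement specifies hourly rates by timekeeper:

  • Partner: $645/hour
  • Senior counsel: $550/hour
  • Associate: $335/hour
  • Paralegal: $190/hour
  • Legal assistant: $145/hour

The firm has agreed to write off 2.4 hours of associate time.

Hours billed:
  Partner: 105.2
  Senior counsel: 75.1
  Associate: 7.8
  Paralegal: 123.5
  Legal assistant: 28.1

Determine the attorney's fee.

$138,507.50

Partner: 105.2 × $645 = $67,854.00
Senior counsel: 75.1 × $550 = $41,305.00
Associate: 7.8 × $335 = $2,613.00
Paralegal: 123.5 × $190 = $23,465.00
Legal assistant: 28.1 × $145 = $4,074.50
Subtotal: $139,311.50
Write-off: 2.4 × $335 = $804.00
Total: $139,311.50 − $804.00 = $138,507.50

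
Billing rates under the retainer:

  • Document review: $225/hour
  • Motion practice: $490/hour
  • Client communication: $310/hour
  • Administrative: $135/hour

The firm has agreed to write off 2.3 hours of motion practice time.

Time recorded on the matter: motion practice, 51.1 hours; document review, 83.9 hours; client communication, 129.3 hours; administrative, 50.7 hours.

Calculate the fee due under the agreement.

Document review: 83.9 × $225 = $18,877.50
Motion practice: 51.1 × $490 = $25,039.00
Client communication: 129.3 × $310 = $40,083.00
Administrative: 50.7 × $135 = $6,844.50
Subtotal: $90,844.00
Write-off: 2.3 × $490 = $1,127.00
Total: $90,844.00 − $1,127.00 = $89,717.00

$89,717.00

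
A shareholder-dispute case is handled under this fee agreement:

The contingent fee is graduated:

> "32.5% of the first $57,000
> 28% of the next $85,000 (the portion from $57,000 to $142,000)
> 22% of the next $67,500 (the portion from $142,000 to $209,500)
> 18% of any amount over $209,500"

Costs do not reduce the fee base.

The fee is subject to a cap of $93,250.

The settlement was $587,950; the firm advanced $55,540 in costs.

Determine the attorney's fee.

Fee base is the gross recovery, $587,950; costs are reimbursed separately.
First $57,000 at 32.5% = $18,525.00
Next $85,000 at 28% = $23,800.00
Next $67,500 at 22% = $14,850.00
Remaining $378,450 at 18% = $68,121.00
Fee: $18,525.00 + $23,800.00 + $14,850.00 + $68,121.00 = $125,296.00
$125,296.00 exceeds the $93,250 cap, so the fee is capped at $93,250.00.

$93,250.00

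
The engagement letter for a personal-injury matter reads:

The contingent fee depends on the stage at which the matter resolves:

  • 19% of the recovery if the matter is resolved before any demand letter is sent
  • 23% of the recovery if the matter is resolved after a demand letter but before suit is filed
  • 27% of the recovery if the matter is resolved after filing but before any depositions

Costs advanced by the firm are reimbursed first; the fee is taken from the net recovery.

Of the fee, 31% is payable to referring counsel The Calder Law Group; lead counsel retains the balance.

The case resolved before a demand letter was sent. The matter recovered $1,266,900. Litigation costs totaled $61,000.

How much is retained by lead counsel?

Fee base (net of costs): $1,266,900 − $61,000 = $1,205,900
The matter resolved before a demand letter was sent, so the 19% rate applies.
$1,205,900 × 19% = $229,121.00
Referral share: 31% of $229,121.00 = $71,027.51; lead counsel retains $229,121.00 − $71,027.51 = $158,093.49.

$158,093.49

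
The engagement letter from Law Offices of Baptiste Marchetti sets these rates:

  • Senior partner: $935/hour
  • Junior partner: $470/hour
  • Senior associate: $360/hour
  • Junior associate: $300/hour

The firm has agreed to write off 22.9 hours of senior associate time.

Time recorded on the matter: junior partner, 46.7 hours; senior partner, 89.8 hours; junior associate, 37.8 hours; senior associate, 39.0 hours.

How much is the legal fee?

Senior partner: 89.8 × $935 = $83,963.00
Junior partner: 46.7 × $470 = $21,949.00
Senior associate: 39.0 × $360 = $14,040.00
Junior associate: 37.8 × $300 = $11,340.00
Subtotal: $131,292.00
Write-off: 22.9 × $360 = $8,244.00
Total: $131,292.00 − $8,244.00 = $123,048.00

$123,048.00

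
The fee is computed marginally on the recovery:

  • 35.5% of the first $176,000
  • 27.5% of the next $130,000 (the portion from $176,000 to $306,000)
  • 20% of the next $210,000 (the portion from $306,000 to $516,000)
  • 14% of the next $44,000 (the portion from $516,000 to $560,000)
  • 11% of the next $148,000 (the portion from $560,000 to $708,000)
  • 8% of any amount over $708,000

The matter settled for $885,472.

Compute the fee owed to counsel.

First $176,000 at 35.5% = $62,480.00
Next $130,000 at 27.5% = $35,750.00
Next $210,000 at 20% = $42,000.00
Next $44,000 at 14% = $6,160.00
Next $148,000 at 11% = $16,280.00
Remaining $177,472 at 8% = $14,197.76
Fee: $62,480.00 + $35,750.00 + $42,000.00 + $6,160.00 + $16,280.00 + $14,197.76 = $176,867.76

$176,867.76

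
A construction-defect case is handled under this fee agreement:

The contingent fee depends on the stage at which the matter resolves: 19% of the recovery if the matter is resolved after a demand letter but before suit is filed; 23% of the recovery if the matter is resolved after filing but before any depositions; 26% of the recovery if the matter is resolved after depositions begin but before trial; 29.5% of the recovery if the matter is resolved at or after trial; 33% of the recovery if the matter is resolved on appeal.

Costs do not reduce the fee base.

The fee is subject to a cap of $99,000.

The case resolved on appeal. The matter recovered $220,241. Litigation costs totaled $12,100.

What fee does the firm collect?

$72,679.53

Fee base is the gross recovery, $220,241; costs are reimbursed separately.
The matter resolved on appeal, so the 33% rate applies.
$220,241 × 33% = $72,679.53
$72,679.53 is under the $99,000 cap.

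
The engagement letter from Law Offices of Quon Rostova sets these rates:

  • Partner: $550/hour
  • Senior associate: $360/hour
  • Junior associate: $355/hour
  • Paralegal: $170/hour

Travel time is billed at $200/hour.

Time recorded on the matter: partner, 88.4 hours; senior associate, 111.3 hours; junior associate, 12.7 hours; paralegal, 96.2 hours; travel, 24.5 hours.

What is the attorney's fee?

$114,450.50

Partner: 88.4 × $550 = $48,620.00
Senior associate: 111.3 × $360 = $40,068.00
Junior associate: 12.7 × $355 = $4,508.50
Paralegal: 96.2 × $170 = $16,354.00
Subtotal: $48,620.00 + $40,068.00 + $4,508.50 + $16,354.00 = $109,550.50
Travel: 24.5 × $200 = $4,900.00
Total: $109,550.50 + $4,900.00 = $114,450.50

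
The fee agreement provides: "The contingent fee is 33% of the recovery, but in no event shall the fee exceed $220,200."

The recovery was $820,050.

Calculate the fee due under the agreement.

$220,200.00

33% of $820,050 = $270,616.50
That exceeds the $220,200 cap, so the fee is capped at $220,200.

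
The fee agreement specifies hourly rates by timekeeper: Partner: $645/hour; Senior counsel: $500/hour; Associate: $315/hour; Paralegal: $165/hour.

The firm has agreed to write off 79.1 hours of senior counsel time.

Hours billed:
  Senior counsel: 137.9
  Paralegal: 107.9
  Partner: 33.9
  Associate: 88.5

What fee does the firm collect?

$96,946.50

Partner: 33.9 × $645 = $21,865.50
Senior counsel: 137.9 × $500 = $68,950.00
Associate: 88.5 × $315 = $27,877.50
Paralegal: 107.9 × $165 = $17,803.50
Subtotal: $136,496.50
Write-off: 79.1 × $500 = $39,550.00
Total: $136,496.50 − $39,550.00 = $96,946.50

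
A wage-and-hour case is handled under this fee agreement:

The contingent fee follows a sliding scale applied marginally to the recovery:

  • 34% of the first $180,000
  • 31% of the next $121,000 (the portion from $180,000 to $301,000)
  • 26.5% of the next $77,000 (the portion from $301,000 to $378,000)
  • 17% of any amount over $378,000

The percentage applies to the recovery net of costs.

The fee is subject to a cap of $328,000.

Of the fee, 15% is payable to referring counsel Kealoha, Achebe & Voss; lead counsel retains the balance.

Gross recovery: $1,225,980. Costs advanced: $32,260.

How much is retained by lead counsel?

Fee base (net of costs): $1,225,980 − $32,260 = $1,193,720
First $180,000 at 34% = $61,200.00
Next $121,000 at 31% = $37,510.00
Next $77,000 at 26.5% = $20,405.00
Remaining $815,720 at 17% = $138,672.40
Fee: $61,200.00 + $37,510.00 + $20,405.00 + $138,672.40 = $257,787.40
$257,787.40 is under the $328,000 cap.
Referral share: 15% of $257,787.40 = $38,668.11; lead counsel retains $257,787.40 − $38,668.11 = $219,119.29.

$219,119.29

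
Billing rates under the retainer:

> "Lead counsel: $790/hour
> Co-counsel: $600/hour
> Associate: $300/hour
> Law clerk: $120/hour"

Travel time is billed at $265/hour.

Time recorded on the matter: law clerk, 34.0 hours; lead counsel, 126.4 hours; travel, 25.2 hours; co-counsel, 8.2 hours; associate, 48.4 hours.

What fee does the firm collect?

$130,054.00

Lead counsel: 126.4 × $790 = $99,856.00
Co-counsel: 8.2 × $600 = $4,920.00
Associate: 48.4 × $300 = $14,520.00
Law clerk: 34.0 × $120 = $4,080.00
Subtotal: $99,856.00 + $4,920.00 + $14,520.00 + $4,080.00 = $123,376.00
Travel: 25.2 × $265 = $6,678.00
Total: $123,376.00 + $6,678.00 = $130,054.00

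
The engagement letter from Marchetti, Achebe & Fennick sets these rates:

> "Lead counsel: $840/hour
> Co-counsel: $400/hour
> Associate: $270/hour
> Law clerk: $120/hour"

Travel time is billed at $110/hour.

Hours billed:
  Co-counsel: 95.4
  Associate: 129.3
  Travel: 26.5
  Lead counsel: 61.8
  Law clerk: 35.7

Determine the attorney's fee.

$132,182.00

Lead counsel: 61.8 × $840 = $51,912.00
Co-counsel: 95.4 × $400 = $38,160.00
Associate: 129.3 × $270 = $34,911.00
Law clerk: 35.7 × $120 = $4,284.00
Subtotal: $51,912.00 + $38,160.00 + $34,911.00 + $4,284.00 = $129,267.00
Travel: 26.5 × $110 = $2,915.00
Total: $129,267.00 + $2,915.00 = $132,182.00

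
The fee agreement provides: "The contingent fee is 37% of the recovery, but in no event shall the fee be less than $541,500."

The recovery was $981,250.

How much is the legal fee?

$541,500.00

37% of $981,250 = $363,062.50
That is below the $541,500 minimum, so the minimum applies.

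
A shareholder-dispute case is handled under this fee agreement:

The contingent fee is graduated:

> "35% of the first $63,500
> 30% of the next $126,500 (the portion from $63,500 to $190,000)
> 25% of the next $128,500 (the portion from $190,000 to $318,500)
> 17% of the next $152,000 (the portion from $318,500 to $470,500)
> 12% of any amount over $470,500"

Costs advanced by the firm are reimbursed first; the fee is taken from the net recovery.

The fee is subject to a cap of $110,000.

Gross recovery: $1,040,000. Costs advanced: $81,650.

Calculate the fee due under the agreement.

Fee base (net of costs): $1,040,000 − $81,650 = $958,350
First $63,500 at 35% = $22,225.00
Next $126,500 at 30% = $37,950.00
Next $128,500 at 25% = $32,125.00
Next $152,000 at 17% = $25,840.00
Remaining $487,850 at 12% = $58,542.00
Fee: $22,225.00 + $37,950.00 + $32,125.00 + $25,840.00 + $58,542.00 = $176,682.00
$176,682.00 exceeds the $110,000 cap, so the fee is capped at $110,000.00.

$110,000.00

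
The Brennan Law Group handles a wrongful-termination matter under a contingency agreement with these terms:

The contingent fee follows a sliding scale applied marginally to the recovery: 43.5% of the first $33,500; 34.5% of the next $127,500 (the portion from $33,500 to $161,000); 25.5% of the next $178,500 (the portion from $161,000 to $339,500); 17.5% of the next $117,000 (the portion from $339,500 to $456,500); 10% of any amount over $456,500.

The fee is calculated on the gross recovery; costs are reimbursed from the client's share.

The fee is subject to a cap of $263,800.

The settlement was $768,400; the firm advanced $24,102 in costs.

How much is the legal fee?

$155,742.50

Fee base is the gross recovery, $768,400; costs are reimbursed separately.
First $33,500 at 43.5% = $14,572.50
Next $127,500 at 34.5% = $43,987.50
Next $178,500 at 25.5% = $45,517.50
Next $117,000 at 17.5% = $20,475.00
Remaining $311,900 at 10% = $31,190.00
Fee: $14,572.50 + $43,987.50 + $45,517.50 + $20,475.00 + $31,190.00 = $155,742.50
$155,742.50 is under the $263,800 cap.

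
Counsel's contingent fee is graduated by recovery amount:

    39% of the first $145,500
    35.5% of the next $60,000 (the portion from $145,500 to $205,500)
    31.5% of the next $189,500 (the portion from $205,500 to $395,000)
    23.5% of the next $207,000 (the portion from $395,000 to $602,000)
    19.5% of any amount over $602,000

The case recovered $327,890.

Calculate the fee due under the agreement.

First $145,500 at 39% = $56,745.00
Next $60,000 at 35.5% = $21,300.00
Remaining $122,390 at 31.5% = $38,552.85
Fee: $56,745.00 + $21,300.00 + $38,552.85 = $116,597.85

$116,597.85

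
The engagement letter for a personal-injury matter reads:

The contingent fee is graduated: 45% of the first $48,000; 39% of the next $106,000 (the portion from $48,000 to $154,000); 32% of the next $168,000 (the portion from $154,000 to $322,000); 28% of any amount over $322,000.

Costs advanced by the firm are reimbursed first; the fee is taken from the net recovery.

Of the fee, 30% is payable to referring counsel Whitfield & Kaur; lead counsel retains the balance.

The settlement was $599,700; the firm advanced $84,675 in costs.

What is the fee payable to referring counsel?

$51,224.10

Fee base (net of costs): $599,700 − $84,675 = $515,025
First $48,000 at 45% = $21,600.00
Next $106,000 at 39% = $41,340.00
Next $168,000 at 32% = $53,760.00
Remaining $193,025 at 28% = $54,047.00
Fee: $21,600.00 + $41,340.00 + $53,760.00 + $54,047.00 = $170,747.00
Referral share: 30% of $170,747.00 = $51,224.10; lead counsel retains $170,747.00 − $51,224.10 = $119,522.90.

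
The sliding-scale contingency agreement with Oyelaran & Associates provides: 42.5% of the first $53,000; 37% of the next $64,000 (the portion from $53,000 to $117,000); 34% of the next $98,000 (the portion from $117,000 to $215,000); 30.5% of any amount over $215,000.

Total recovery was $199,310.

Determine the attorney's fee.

$74,190.40

First $53,000 at 42.5% = $22,525.00
Next $64,000 at 37% = $23,680.00
Remaining $82,310 at 34% = $27,985.40
Fee: $22,525.00 + $23,680.00 + $27,985.40 = $74,190.40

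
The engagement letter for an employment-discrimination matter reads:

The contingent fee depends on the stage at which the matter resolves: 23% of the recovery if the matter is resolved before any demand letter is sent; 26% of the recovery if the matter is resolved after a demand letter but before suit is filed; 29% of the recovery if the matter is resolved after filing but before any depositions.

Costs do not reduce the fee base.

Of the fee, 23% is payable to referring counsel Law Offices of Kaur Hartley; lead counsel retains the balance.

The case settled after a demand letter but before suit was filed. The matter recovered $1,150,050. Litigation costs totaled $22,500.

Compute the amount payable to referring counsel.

Fee base is the gross recovery, $1,150,050; costs are reimbursed separately.
The matter settled after a demand letter but before suit was filed, so the 26% rate applies.
$1,150,050 × 26% = $299,013.00
Referral share: 23% of $299,013.00 = $68,772.99; lead counsel retains $299,013.00 − $68,772.99 = $230,240.01.

$68,772.99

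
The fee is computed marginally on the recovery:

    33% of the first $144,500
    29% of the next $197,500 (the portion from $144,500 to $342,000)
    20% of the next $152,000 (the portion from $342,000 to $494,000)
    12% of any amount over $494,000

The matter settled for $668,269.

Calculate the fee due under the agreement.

$156,272.28

First $144,500 at 33% = $47,685.00
Next $197,500 at 29% = $57,275.00
Next $152,000 at 20% = $30,400.00
Remaining $174,269 at 12% = $20,912.28
Fee: $47,685.00 + $57,275.00 + $30,400.00 + $20,912.28 = $156,272.28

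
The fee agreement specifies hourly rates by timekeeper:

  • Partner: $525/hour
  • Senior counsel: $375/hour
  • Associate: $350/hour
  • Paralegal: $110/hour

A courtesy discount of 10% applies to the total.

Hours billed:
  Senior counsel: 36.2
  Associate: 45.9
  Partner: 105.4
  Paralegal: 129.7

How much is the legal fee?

$89,317.80

Partner: 105.4 × $525 = $55,335.00
Senior counsel: 36.2 × $375 = $13,575.00
Associate: 45.9 × $350 = $16,065.00
Paralegal: 129.7 × $110 = $14,267.00
Subtotal: $99,242.00
Less 10% discount: −$9,924.20
Total: $99,242.00 − $9,924.20 = $89,317.80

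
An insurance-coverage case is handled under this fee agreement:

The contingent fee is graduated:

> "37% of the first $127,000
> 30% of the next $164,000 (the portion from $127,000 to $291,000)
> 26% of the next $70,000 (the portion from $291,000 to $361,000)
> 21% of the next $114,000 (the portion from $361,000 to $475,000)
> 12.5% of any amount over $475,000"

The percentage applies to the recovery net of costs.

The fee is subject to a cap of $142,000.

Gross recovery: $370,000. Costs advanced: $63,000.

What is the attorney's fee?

$100,350.00

Fee base (net of costs): $370,000 − $63,000 = $307,000
First $127,000 at 37% = $46,990.00
Next $164,000 at 30% = $49,200.00
Remaining $16,000 at 26% = $4,160.00
Fee: $46,990.00 + $49,200.00 + $4,160.00 = $100,350.00
$100,350.00 is under the $142,000 cap.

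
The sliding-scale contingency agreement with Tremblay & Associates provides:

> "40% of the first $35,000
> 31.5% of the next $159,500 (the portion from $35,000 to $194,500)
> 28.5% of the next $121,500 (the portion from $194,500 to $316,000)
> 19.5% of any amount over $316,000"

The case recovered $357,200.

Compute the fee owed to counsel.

First $35,000 at 40% = $14,000.00
Next $159,500 at 31.5% = $50,242.50
Next $121,500 at 28.5% = $34,627.50
Remaining $41,200 at 19.5% = $8,034.00
Fee: $14,000.00 + $50,242.50 + $34,627.50 + $8,034.00 = $106,904.00

$106,904.00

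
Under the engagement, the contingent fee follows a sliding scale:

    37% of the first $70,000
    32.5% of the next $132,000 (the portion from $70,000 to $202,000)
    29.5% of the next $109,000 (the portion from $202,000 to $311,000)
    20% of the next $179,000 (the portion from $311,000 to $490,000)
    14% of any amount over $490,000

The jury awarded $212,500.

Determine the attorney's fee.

$71,897.50

First $70,000 at 37% = $25,900.00
Next $132,000 at 32.5% = $42,900.00
Remaining $10,500 at 29.5% = $3,097.50
Fee: $25,900.00 + $42,900.00 + $3,097.50 = $71,897.50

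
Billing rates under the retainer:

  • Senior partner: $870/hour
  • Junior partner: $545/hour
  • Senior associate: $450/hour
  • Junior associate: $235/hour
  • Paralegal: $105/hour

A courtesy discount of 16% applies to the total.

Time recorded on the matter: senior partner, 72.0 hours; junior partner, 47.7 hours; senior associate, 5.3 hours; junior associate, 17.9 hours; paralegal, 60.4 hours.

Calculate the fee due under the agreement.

$85,318.80

Senior partner: 72.0 × $870 = $62,640.00
Junior partner: 47.7 × $545 = $25,996.50
Senior associate: 5.3 × $450 = $2,385.00
Junior associate: 17.9 × $235 = $4,206.50
Paralegal: 60.4 × $105 = $6,342.00
Subtotal: $101,570.00
Less 16% discount: −$16,251.20
Total: $101,570.00 − $16,251.20 = $85,318.80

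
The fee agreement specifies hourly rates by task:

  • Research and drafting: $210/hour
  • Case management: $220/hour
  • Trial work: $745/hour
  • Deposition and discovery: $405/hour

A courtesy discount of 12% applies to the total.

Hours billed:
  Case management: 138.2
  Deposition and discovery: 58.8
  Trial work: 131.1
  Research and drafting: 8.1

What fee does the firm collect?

$135,157.88

Research and drafting: 8.1 × $210 = $1,701.00
Case management: 138.2 × $220 = $30,404.00
Trial work: 131.1 × $745 = $97,669.50
Deposition and discovery: 58.8 × $405 = $23,814.00
Subtotal: $153,588.50
Less 12% discount: −$18,430.62
Total: $153,588.50 − $18,430.62 = $135,157.88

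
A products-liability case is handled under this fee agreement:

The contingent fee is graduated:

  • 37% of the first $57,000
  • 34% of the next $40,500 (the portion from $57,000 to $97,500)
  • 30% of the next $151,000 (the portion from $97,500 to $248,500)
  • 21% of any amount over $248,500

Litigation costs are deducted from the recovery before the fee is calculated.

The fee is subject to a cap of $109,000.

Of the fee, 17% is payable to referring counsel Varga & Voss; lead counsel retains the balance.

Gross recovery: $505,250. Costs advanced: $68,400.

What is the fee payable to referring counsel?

Fee base (net of costs): $505,250 − $68,400 = $436,850
First $57,000 at 37% = $21,090.00
Next $40,500 at 34% = $13,770.00
Next $151,000 at 30% = $45,300.00
Remaining $188,350 at 21% = $39,553.50
Fee: $21,090.00 + $13,770.00 + $45,300.00 + $39,553.50 = $119,713.50
$119,713.50 exceeds the $109,000 cap, so the fee is capped at $109,000.00.
Referral share: 17% of $109,000.00 = $18,530.00; lead counsel retains $109,000.00 − $18,530.00 = $90,470.00.

$18,530.00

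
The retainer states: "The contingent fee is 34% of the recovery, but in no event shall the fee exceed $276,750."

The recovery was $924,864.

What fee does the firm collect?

34% of $924,864 = $314,453.76
That exceeds the $276,750 cap, so the fee is capped at $276,750.

$276,750.00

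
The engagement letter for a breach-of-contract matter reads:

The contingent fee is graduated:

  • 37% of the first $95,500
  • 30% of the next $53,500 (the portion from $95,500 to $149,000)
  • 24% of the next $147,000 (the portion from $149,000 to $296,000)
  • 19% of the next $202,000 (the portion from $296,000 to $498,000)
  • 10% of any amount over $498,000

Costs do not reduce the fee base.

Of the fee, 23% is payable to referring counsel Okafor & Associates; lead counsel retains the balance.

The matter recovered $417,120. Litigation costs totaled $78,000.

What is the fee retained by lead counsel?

Fee base is the gross recovery, $417,120; costs are reimbursed separately.
First $95,500 at 37% = $35,335.00
Next $53,500 at 30% = $16,050.00
Next $147,000 at 24% = $35,280.00
Remaining $121,120 at 19% = $23,012.80
Fee: $35,335.00 + $16,050.00 + $35,280.00 + $23,012.80 = $109,677.80
Referral share: 23% of $109,677.80 = $25,225.89; lead counsel retains $109,677.80 − $25,225.89 = $84,451.91.

$84,451.91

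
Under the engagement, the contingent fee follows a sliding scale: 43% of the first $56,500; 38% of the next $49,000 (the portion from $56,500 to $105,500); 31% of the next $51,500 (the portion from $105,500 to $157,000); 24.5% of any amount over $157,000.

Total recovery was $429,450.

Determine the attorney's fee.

$125,630.25

First $56,500 at 43% = $24,295.00
Next $49,000 at 38% = $18,620.00
Next $51,500 at 31% = $15,965.00
Remaining $272,450 at 24.5% = $66,750.25
Fee: $24,295.00 + $18,620.00 + $15,965.00 + $66,750.25 = $125,630.25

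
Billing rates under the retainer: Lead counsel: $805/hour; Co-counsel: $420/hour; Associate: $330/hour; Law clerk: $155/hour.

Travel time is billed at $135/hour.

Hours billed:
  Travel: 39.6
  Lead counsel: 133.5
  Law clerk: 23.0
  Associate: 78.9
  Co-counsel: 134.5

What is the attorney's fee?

Lead counsel: 133.5 × $805 = $107,467.50
Co-counsel: 134.5 × $420 = $56,490.00
Associate: 78.9 × $330 = $26,037.00
Law clerk: 23.0 × $155 = $3,565.00
Subtotal: $107,467.50 + $56,490.00 + $26,037.00 + $3,565.00 = $193,559.50
Travel: 39.6 × $135 = $5,346.00
Total: $193,559.50 + $5,346.00 = $198,905.50

$198,905.50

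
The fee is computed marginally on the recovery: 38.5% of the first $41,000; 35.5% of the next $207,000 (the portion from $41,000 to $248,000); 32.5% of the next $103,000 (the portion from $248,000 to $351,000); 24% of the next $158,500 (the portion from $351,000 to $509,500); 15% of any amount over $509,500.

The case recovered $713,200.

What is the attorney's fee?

$191,340.00

First $41,000 at 38.5% = $15,785.00
Next $207,000 at 35.5% = $73,485.00
Next $103,000 at 32.5% = $33,475.00
Next $158,500 at 24% = $38,040.00
Remaining $203,700 at 15% = $30,555.00
Fee: $15,785.00 + $73,485.00 + $33,475.00 + $38,040.00 + $30,555.00 = $191,340.00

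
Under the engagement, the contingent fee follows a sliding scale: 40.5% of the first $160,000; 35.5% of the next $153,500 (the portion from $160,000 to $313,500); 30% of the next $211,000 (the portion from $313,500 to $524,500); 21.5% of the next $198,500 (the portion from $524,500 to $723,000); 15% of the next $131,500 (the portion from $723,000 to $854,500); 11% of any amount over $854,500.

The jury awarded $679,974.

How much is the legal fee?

First $160,000 at 40.5% = $64,800.00
Next $153,500 at 35.5% = $54,492.50
Next $211,000 at 30% = $63,300.00
Remaining $155,474 at 21.5% = $33,426.91
Fee: $64,800.00 + $54,492.50 + $63,300.00 + $33,426.91 = $216,019.41

$216,019.41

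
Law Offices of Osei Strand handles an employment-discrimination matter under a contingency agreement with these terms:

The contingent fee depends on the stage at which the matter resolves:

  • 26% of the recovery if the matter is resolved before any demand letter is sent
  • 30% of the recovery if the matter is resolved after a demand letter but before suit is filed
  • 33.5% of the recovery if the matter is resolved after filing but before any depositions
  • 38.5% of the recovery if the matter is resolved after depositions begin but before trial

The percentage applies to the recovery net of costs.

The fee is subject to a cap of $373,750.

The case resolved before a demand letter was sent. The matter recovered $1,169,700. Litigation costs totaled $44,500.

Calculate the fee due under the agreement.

$292,552.00

Fee base (net of costs): $1,169,700 − $44,500 = $1,125,200
The matter resolved before a demand letter was sent, so the 26% rate applies.
$1,125,200 × 26% = $292,552.00
$292,552.00 is under the $373,750 cap.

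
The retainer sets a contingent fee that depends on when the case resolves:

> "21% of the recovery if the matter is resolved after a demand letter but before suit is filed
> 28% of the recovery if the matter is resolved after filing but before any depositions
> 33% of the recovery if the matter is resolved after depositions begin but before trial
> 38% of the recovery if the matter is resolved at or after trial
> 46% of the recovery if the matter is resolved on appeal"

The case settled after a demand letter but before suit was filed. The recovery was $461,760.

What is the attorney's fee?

The matter settled after a demand letter but before suit was filed, so the 21% rate applies.
$461,760 × 21% = $96,969.60

$96,969.60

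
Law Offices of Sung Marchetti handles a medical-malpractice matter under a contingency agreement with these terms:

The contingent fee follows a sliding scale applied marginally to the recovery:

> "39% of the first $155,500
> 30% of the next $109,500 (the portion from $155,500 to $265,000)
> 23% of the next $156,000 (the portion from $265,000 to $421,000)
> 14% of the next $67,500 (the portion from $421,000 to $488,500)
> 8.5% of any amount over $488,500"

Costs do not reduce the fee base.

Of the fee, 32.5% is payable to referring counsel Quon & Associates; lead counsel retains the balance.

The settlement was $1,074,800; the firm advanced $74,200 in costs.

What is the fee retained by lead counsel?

Fee base is the gross recovery, $1,074,800; costs are reimbursed separately.
First $155,500 at 39% = $60,645.00
Next $109,500 at 30% = $32,850.00
Next $156,000 at 23% = $35,880.00
Next $67,500 at 14% = $9,450.00
Remaining $586,300 at 8.5% = $49,835.50
Fee: $60,645.00 + $32,850.00 + $35,880.00 + $9,450.00 + $49,835.50 = $188,660.50
Referral share: 32.5% of $188,660.50 = $61,314.66; lead counsel retains $188,660.50 − $61,314.66 = $127,345.84.

$127,345.84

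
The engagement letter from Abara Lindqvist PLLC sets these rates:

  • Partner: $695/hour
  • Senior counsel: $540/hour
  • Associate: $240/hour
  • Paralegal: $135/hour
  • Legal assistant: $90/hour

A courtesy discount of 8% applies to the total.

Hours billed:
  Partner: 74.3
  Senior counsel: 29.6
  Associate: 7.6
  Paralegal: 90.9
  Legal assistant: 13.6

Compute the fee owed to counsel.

Partner: 74.3 × $695 = $51,638.50
Senior counsel: 29.6 × $540 = $15,984.00
Associate: 7.6 × $240 = $1,824.00
Paralegal: 90.9 × $135 = $12,271.50
Legal assistant: 13.6 × $90 = $1,224.00
Subtotal: $82,942.00
Less 8% discount: −$6,635.36
Total: $82,942.00 − $6,635.36 = $76,306.64

$76,306.64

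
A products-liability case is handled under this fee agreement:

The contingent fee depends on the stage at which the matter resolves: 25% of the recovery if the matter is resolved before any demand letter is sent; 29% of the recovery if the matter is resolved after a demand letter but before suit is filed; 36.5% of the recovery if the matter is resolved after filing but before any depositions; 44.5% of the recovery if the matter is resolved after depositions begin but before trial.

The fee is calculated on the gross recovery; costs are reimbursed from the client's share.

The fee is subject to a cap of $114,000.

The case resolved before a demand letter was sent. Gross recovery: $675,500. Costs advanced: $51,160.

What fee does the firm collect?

$114,000.00

Fee base is the gross recovery, $675,500; costs are reimbursed separately.
The matter resolved before a demand letter was sent, so the 25% rate applies.
$675,500 × 25% = $168,875.00
$168,875.00 exceeds the $114,000 cap, so the fee is capped at $114,000.00.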